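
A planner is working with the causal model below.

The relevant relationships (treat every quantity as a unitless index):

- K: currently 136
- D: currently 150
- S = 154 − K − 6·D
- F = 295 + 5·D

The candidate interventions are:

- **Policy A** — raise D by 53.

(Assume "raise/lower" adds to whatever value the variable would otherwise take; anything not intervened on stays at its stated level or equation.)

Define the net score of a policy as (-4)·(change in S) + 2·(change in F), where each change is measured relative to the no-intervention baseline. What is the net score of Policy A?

Baseline:
  K = 136
  D = 150
  S = 154 − 136 − 6·150 = -882
  F = 295 + 5·150 = 1045
Policy A (D + 53):
  K = 136
  D = 150 + 53 = 203
  S = 154 − 136 − 6·203 = -1200
  F = 295 + 5·203 = 1310
ΔS = -1200 − (-882) = -318; ΔF = 1310 − 1045 = 265
Score = (-4)·(-318) + 2·265 = 1802

1802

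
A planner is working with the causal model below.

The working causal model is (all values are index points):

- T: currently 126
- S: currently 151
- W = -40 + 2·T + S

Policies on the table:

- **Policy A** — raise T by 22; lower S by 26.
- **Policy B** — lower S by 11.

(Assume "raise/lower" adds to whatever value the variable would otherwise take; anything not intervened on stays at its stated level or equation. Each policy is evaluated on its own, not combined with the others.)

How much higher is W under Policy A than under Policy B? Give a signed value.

29

Policy A (T + 22, S − 26):
  T = 126 + 22 = 148
  S = 151 − 26 = 125
  W = -40 + 2·148 + 125 = 381
Policy B (S − 11):
  T = 126
  S = 151 − 11 = 140
  W = -40 + 2·126 + 140 = 352
W: 381 − 352 = 29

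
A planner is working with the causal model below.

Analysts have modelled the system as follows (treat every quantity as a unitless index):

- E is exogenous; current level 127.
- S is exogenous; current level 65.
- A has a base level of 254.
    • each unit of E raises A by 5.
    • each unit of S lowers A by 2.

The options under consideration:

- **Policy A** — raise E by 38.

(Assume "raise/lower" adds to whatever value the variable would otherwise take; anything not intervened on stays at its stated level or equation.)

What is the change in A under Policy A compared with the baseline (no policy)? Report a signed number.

Baseline:
  E = 127
  S = 65
  A = 254 + 5·127 − 2·65 = 759
Policy A (E + 38):
  E = 127 + 38 = 165
  S = 65
  A = 254 + 5·165 − 2·65 = 949
Change in A: 949 − 759 = 190

190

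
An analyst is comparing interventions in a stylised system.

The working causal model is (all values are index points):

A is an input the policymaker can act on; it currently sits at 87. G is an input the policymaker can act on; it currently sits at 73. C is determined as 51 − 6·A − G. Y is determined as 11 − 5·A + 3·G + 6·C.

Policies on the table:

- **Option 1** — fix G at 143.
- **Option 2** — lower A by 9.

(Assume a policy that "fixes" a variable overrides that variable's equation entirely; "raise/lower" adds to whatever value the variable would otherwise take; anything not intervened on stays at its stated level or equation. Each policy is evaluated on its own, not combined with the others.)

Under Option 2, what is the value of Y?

-3100

Option 2 (A − 9):
  A = 87 − 9 = 78
  G = 73
  C = 51 − 6·78 − 73 = -490
  Y = 11 − 5·78 + 3·73 + 6·(-490) = -3100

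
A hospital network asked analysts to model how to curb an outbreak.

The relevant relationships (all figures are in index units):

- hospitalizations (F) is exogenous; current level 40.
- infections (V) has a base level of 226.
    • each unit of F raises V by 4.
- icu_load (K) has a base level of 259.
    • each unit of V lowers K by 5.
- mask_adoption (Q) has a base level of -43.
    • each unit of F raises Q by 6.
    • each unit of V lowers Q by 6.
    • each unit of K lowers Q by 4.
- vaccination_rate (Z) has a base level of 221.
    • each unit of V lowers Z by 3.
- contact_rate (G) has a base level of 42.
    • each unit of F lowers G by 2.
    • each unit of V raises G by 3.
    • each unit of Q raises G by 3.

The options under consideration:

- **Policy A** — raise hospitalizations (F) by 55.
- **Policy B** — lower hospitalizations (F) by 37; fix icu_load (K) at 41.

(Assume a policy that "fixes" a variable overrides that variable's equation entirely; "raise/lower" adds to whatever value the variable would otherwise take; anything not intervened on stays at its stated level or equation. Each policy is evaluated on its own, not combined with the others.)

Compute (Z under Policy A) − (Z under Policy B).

Policy A (F + 55):
  F = 40 + 55 = 95
  V = 226 + 4·95 = 606
  Z = 221 − 3·606 = -1597
Policy B (F − 37, K := 41):
  F = 40 − 37 = 3
  V = 226 + 4·3 = 238
  Z = 221 − 3·238 = -493
Z: -1597 − (-493) = -1104

-1104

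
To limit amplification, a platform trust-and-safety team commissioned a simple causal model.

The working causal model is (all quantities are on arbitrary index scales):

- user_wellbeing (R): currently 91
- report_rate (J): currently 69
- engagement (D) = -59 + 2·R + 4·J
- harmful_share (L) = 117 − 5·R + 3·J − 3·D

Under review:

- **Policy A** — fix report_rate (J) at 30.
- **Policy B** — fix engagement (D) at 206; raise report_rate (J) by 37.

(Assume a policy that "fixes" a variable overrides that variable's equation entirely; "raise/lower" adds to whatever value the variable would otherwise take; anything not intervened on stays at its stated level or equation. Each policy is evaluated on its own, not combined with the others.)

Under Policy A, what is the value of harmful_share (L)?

Policy A (J := 30):
  R = 91
  J = 30
  D = -59 + 2·91 + 4·30 = 243
  L = 117 − 5·91 + 3·30 − 3·243 = -977

-977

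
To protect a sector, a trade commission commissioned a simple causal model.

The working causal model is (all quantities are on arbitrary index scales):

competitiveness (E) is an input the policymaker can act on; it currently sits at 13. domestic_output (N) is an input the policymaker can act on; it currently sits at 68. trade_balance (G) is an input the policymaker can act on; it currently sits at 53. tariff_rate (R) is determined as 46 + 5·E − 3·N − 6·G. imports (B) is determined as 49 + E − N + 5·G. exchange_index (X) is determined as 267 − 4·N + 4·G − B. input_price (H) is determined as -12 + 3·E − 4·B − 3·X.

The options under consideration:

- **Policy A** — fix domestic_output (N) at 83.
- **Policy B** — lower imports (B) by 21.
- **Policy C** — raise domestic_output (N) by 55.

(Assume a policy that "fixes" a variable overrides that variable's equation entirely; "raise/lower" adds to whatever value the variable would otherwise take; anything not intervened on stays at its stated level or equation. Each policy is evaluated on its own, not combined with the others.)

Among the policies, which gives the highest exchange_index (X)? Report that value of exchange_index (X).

-31

Policy A (N := 83):
  E = 13
  N = 83
  G = 53
  B = 49 + 13 − 83 + 5·53 = 244
  X = 267 − 4·83 + 4·53 − 244 = -97
Policy B (B − 21):
  E = 13
  N = 68
  G = 53
  B = 49 + 13 − 68 + 5·53 (−21 from intervention) = 238
  X = 267 − 4·68 + 4·53 − 238 = -31
Policy C (N + 55):
  E = 13
  N = 68 + 55 = 123
  G = 53
  B = 49 + 13 − 123 + 5·53 = 204
  X = 267 − 4·123 + 4·53 − 204 = -217
Comparing — Policy A: X=-97, Policy B: X=-31, Policy C: X=-217. Highest is -31 (Policy B).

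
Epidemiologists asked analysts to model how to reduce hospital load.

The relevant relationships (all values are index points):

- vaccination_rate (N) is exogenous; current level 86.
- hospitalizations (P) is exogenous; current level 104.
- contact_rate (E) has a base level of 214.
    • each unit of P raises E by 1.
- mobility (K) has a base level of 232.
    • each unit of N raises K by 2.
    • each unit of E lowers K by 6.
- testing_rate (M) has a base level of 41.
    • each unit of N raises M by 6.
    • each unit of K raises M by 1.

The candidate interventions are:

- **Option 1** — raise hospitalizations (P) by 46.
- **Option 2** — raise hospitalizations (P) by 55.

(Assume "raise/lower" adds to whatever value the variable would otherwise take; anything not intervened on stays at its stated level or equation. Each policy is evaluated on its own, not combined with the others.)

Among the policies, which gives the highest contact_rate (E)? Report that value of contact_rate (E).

Option 1 (P + 46):
  P = 104 + 46 = 150
  E = 214 + 150 = 364
Option 2 (P + 55):
  P = 104 + 55 = 159
  E = 214 + 159 = 373
Comparing — Option 1: E=364, Option 2: E=373. Highest is 373 (Option 2).

373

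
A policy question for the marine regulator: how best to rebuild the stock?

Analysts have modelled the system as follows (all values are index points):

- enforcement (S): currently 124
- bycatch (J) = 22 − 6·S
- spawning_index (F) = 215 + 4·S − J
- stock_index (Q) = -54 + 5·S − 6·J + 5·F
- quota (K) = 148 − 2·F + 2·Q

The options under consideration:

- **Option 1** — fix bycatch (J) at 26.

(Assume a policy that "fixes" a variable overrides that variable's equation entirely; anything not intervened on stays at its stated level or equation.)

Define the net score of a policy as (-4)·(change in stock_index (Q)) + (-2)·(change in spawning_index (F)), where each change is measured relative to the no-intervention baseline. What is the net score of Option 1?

Baseline:
  S = 124
  J = 22 − 6·124 = -722
  F = 215 + 4·124 − (-722) = 1433
  Q = -54 + 5·124 − 6·(-722) + 5·1433 = 12063
Option 1 (J := 26):
  S = 124
  J = 26
  F = 215 + 4·124 − 26 = 685
  Q = -54 + 5·124 − 6·26 + 5·685 = 3835
ΔQ = 3835 − 12063 = -8228; ΔF = 685 − 1433 = -748
Score = (-4)·(-8228) + (-2)·(-748) = 34408

34408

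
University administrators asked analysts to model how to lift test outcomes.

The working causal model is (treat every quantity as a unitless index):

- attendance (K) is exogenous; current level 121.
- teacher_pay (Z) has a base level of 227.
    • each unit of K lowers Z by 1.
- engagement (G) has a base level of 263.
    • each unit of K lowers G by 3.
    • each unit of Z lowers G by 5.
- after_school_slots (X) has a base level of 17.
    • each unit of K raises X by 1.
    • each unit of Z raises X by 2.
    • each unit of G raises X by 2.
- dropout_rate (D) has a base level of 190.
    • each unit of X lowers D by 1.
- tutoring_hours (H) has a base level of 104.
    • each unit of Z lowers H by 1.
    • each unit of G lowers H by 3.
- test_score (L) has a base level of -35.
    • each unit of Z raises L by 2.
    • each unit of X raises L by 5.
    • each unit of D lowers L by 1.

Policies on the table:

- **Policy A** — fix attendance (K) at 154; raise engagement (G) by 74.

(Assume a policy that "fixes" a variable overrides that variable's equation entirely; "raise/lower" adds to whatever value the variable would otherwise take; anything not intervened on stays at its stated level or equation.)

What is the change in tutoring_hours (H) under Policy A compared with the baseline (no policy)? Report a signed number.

Baseline:
  K = 121
  Z = 227 − 121 = 106
  G = 263 − 3·121 − 5·106 = -630
  H = 104 − 106 − 3·(-630) = 1888
Policy A (K := 154, G + 74):
  K = 154
  Z = 227 − 154 = 73
  G = 263 − 3·154 − 5·73 (+74 from intervention) = -490
  H = 104 − 73 − 3·(-490) = 1501
Change in H: 1501 − 1888 = -387

-387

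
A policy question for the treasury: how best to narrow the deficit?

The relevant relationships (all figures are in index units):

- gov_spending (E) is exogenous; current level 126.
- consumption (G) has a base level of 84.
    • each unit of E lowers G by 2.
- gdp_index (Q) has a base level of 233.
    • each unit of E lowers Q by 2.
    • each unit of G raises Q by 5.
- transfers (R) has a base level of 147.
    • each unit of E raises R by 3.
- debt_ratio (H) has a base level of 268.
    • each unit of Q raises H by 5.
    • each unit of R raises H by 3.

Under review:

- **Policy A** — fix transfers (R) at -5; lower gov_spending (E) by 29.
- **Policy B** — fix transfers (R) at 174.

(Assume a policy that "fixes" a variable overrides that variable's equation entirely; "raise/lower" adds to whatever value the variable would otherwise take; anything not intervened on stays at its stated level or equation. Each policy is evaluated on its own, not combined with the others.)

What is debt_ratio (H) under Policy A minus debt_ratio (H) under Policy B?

Policy A (R := -5, E − 29):
  E = 126 − 29 = 97
  G = 84 − 2·97 = -110
  Q = 233 − 2·97 + 5·(-110) = -511
  R = -5
  H = 268 + 5·(-511) + 3·(-5) = -2302
Policy B (R := 174):
  E = 126
  G = 84 − 2·126 = -168
  Q = 233 − 2·126 + 5·(-168) = -859
  R = 174
  H = 268 + 5·(-859) + 3·174 = -3505
H: -2302 − (-3505) = 1203

1203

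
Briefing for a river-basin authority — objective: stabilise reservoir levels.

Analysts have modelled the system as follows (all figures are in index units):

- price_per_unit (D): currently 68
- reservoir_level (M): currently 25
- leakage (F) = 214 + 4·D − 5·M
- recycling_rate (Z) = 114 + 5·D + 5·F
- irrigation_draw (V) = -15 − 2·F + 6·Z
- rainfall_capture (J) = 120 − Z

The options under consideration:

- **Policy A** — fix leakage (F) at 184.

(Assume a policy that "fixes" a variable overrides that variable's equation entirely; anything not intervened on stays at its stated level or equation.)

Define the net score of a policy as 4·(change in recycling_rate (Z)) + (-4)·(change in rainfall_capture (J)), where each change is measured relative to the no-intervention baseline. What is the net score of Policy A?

Baseline:
  D = 68
  M = 25
  F = 214 + 4·68 − 5·25 = 361
  Z = 114 + 5·68 + 5·361 = 2259
  J = 120 − 2259 = -2139
Policy A (F := 184):
  D = 68
  M = 25
  F = 184
  Z = 114 + 5·68 + 5·184 = 1374
  J = 120 − 1374 = -1254
ΔZ = 1374 − 2259 = -885; ΔJ = -1254 − (-2139) = 885
Score = 4·(-885) + (-4)·885 = -7080

-7080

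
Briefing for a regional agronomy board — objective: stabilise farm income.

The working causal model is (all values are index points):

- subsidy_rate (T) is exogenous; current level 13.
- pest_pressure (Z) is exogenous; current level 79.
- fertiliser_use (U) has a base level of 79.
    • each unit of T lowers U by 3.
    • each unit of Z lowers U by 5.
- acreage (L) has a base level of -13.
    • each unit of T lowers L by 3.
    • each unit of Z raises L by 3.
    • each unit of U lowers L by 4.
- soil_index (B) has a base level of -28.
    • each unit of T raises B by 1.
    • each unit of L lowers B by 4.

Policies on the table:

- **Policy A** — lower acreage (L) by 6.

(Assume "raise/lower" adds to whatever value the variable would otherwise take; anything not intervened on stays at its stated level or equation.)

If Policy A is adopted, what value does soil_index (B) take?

Policy A (L − 6):
  T = 13
  Z = 79
  U = 79 − 3·13 − 5·79 = -355
  L = -13 − 3·13 + 3·79 − 4·(-355) (−6 from intervention) = 1599
  B = -28 + 13 − 4·1599 = -6411

-6411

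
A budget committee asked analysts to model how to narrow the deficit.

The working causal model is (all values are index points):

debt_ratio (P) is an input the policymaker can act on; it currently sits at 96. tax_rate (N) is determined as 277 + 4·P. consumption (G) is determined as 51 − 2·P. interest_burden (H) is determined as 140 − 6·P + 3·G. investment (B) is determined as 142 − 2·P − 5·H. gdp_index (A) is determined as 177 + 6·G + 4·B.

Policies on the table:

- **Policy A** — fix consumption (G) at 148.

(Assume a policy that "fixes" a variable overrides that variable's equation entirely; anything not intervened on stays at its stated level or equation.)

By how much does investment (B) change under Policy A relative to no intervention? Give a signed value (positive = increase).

-4335

Baseline:
  P = 96
  G = 51 − 2·96 = -141
  H = 140 − 6·96 + 3·(-141) = -859
  B = 142 − 2·96 − 5·(-859) = 4245
Policy A (G := 148):
  P = 96
  G = 148
  H = 140 − 6·96 + 3·148 = 8
  B = 142 − 2·96 − 5·8 = -90
Change in B: -90 − 4245 = -4335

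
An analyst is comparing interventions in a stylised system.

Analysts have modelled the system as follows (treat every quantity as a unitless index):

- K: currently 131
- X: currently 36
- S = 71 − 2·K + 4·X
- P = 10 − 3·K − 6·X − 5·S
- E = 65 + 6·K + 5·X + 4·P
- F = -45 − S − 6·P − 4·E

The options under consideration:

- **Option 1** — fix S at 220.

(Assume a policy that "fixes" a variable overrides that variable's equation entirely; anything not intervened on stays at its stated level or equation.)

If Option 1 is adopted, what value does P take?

Option 1 (S := 220):
  K = 131
  X = 36
  S = 220
  P = 10 − 3·131 − 6·36 − 5·220 = -1699

-1699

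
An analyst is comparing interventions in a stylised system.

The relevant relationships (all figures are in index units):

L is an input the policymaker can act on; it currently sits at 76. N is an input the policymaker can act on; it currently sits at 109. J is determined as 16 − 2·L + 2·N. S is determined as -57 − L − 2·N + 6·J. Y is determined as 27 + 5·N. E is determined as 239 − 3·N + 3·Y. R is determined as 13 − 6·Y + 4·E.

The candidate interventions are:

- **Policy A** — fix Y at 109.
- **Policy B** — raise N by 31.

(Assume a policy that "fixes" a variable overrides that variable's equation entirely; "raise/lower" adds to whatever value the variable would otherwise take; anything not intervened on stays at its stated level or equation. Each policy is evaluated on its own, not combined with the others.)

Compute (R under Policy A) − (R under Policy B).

Policy A (Y := 109):
  N = 109
  Y = 109
  E = 239 − 3·109 + 3·109 = 239
  R = 13 − 6·109 + 4·239 = 315
Policy B (N + 31):
  N = 109 + 31 = 140
  Y = 27 + 5·140 = 727
  E = 239 − 3·140 + 3·727 = 2000
  R = 13 − 6·727 + 4·2000 = 3651
R: 315 − 3651 = -3336

-3336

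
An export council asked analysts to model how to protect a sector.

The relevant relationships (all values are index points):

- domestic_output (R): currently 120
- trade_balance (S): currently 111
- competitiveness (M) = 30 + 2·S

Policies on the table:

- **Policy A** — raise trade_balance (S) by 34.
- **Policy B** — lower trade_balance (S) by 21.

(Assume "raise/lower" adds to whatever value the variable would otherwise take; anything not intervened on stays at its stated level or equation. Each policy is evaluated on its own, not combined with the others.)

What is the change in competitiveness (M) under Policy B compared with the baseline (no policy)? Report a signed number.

-42

Baseline:
  S = 111
  M = 30 + 2·111 = 252
Policy B (S − 21):
  S = 111 − 21 = 90
  M = 30 + 2·90 = 210
Change in M: 210 − 252 = -42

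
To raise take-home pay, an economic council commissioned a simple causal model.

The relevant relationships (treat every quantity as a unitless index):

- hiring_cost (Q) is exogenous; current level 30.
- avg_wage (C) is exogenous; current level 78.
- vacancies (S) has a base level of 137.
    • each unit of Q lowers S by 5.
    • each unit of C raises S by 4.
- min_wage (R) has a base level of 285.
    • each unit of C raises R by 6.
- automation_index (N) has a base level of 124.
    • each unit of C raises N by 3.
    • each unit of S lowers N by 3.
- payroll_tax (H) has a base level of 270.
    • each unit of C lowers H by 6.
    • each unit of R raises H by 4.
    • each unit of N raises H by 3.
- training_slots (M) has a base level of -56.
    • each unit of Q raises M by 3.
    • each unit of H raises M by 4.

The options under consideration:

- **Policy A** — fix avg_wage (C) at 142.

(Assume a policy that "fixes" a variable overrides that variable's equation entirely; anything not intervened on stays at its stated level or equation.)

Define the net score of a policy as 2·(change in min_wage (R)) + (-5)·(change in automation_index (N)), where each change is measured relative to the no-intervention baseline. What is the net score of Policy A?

Baseline:
  Q = 30
  C = 78
  S = 137 − 5·30 + 4·78 = 299
  R = 285 + 6·78 = 753
  N = 124 + 3·78 − 3·299 = -539
Policy A (C := 142):
  Q = 30
  C = 142
  S = 137 − 5·30 + 4·142 = 555
  R = 285 + 6·142 = 1137
  N = 124 + 3·142 − 3·555 = -1115
ΔR = 1137 − 753 = 384; ΔN = -1115 − (-539) = -576
Score = 2·384 + (-5)·(-576) = 3648

3648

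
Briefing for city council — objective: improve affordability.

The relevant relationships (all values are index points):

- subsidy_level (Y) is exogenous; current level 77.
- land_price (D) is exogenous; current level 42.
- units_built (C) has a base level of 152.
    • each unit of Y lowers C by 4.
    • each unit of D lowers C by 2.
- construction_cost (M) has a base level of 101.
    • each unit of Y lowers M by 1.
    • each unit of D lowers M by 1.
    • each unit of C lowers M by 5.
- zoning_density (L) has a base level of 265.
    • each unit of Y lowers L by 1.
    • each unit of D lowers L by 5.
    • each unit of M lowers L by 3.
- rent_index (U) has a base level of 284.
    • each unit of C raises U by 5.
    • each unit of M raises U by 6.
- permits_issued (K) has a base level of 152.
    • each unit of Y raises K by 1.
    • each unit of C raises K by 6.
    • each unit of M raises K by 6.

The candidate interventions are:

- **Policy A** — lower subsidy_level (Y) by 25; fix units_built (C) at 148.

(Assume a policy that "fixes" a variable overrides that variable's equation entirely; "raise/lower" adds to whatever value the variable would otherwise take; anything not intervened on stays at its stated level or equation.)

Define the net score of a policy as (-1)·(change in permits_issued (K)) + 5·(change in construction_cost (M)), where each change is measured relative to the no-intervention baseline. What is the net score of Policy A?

-388

Baseline:
  Y = 77
  D = 42
  C = 152 − 4·77 − 2·42 = -240
  M = 101 − 77 − 42 − 5·(-240) = 1182
  K = 152 + 77 + 6·(-240) + 6·1182 = 5881
Policy A (Y − 25, C := 148):
  Y = 77 − 25 = 52
  D = 42
  C = 148
  M = 101 − 52 − 42 − 5·148 = -733
  K = 152 + 52 + 6·148 + 6·(-733) = -3306
ΔK = -3306 − 5881 = -9187; ΔM = -733 − 1182 = -1915
Score = (-1)·(-9187) + 5·(-1915) = -388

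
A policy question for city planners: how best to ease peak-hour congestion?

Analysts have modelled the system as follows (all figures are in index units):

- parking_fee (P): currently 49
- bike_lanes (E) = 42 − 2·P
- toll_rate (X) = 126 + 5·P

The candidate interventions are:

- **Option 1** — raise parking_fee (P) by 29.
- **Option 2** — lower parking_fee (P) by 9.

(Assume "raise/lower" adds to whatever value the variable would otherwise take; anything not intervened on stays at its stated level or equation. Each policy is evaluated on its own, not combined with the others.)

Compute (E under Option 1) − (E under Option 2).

-76

Option 1 (P + 29):
  P = 49 + 29 = 78
  E = 42 − 2·78 = -114
Option 2 (P − 9):
  P = 49 − 9 = 40
  E = 42 − 2·40 = -38
E: -114 − (-38) = -76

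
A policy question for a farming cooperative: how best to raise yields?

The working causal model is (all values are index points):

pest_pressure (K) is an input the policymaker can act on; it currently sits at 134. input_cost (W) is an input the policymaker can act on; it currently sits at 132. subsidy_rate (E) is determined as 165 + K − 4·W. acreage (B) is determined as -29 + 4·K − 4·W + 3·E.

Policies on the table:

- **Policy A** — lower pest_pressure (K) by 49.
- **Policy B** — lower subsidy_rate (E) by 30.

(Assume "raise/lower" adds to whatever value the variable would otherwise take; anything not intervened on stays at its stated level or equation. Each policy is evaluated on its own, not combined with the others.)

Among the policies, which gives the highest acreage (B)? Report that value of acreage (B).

-798

Policy A (K − 49):
  K = 134 − 49 = 85
  W = 132
  E = 165 + 85 − 4·132 = -278
  B = -29 + 4·85 − 4·132 + 3·(-278) = -1051
Policy B (E − 30):
  K = 134
  W = 132
  E = 165 + 134 − 4·132 (−30 from intervention) = -259
  B = -29 + 4·134 − 4·132 + 3·(-259) = -798
Comparing — Policy A: B=-1051, Policy B: B=-798. Highest is -798 (Policy B).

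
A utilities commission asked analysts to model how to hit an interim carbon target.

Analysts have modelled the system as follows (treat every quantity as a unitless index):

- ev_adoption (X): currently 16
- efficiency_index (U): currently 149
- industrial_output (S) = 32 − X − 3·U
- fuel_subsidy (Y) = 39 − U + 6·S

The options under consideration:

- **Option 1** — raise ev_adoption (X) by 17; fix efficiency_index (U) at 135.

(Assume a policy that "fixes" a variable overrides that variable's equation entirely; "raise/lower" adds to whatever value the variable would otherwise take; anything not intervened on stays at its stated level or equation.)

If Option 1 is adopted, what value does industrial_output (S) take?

Option 1 (X + 17, U := 135):
  X = 16 + 17 = 33
  U = 135
  S = 32 − 33 − 3·135 = -406

-406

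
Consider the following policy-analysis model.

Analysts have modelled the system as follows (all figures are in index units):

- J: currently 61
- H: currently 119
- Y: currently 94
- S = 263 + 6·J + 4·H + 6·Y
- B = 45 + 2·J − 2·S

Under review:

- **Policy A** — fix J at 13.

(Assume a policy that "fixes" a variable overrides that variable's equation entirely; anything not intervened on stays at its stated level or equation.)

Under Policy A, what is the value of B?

Policy A (J := 13):
  J = 13
  H = 119
  Y = 94
  S = 263 + 6·13 + 4·119 + 6·94 = 1381
  B = 45 + 2·13 − 2·1381 = -2691

-2691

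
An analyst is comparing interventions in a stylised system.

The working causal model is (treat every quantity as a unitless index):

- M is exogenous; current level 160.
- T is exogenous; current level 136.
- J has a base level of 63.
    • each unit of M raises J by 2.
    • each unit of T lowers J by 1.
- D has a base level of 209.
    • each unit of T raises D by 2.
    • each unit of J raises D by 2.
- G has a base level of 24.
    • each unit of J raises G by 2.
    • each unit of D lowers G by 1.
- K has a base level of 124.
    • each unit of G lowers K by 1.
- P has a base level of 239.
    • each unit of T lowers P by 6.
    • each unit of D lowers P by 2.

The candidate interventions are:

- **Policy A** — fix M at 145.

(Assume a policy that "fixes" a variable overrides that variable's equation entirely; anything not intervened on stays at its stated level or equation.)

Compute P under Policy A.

-2407

Policy A (M := 145):
  M = 145
  T = 136
  J = 63 + 2·145 − 136 = 217
  D = 209 + 2·136 + 2·217 = 915
  P = 239 − 6·136 − 2·915 = -2407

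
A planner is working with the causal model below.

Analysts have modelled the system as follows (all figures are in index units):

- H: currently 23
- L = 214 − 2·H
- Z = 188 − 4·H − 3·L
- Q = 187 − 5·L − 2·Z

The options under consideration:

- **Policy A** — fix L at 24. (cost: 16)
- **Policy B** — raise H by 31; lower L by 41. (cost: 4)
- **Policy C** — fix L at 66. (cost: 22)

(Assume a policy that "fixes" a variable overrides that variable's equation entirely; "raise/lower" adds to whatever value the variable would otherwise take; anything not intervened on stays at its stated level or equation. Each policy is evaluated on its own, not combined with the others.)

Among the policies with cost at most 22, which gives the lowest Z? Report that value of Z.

-223

Policy A (L := 24):
  H = 23
  L = 24
  Z = 188 − 4·23 − 3·24 = 24
Policy B (H + 31, L − 41):
  H = 23 + 31 = 54
  L = 214 − 2·54 (−41 from intervention) = 65
  Z = 188 − 4·54 − 3·65 = -223
Policy C (L := 66):
  H = 23
  L = 66
  Z = 188 − 4·23 − 3·66 = -102
Comparing — Policy A: Z=24, Policy B: Z=-223, Policy C: Z=-102. Lowest is -223 (Policy B).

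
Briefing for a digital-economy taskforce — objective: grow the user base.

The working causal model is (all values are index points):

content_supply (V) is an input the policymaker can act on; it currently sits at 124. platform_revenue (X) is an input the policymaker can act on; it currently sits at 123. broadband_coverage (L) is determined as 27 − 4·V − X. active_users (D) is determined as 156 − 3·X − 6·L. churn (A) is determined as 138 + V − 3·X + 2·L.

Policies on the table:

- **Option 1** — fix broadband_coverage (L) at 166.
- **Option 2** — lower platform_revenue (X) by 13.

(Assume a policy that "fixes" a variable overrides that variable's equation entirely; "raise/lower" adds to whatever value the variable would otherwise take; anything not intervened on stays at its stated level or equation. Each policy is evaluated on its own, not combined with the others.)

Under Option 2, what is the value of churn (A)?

-1226

Option 2 (X − 13):
  V = 124
  X = 123 − 13 = 110
  L = 27 − 4·124 − 110 = -579
  A = 138 + 124 − 3·110 + 2·(-579) = -1226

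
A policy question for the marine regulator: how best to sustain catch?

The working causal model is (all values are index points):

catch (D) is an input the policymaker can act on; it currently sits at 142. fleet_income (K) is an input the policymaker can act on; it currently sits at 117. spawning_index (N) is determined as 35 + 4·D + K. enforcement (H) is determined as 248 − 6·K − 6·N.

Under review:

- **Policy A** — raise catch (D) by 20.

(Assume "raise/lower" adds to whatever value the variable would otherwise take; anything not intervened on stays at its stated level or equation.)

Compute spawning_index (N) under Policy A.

800

Policy A (D + 20):
  D = 142 + 20 = 162
  K = 117
  N = 35 + 4·162 + 117 = 800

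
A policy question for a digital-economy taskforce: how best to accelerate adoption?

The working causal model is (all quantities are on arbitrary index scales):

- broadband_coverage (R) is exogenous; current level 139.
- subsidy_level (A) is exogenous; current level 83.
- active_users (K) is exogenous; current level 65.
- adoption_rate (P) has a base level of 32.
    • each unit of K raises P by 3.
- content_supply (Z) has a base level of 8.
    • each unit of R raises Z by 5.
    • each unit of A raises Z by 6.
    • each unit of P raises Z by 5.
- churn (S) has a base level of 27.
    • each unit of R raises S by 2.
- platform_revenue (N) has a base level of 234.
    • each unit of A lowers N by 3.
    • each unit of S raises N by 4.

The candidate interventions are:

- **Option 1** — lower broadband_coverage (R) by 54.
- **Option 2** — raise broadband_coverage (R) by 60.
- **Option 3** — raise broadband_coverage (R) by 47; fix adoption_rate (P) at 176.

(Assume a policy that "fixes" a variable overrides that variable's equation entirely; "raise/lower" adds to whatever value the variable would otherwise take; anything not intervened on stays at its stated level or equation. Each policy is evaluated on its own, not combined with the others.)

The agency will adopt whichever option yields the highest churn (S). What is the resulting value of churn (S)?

Option 1 (R − 54):
  R = 139 − 54 = 85
  S = 27 + 2·85 = 197
Option 2 (R + 60):
  R = 139 + 60 = 199
  S = 27 + 2·199 = 425
Option 3 (R + 47, P := 176):
  R = 139 + 47 = 186
  S = 27 + 2·186 = 399
Comparing — Option 1: S=197, Option 2: S=425, Option 3: S=399. Highest is 425 (Option 2).

425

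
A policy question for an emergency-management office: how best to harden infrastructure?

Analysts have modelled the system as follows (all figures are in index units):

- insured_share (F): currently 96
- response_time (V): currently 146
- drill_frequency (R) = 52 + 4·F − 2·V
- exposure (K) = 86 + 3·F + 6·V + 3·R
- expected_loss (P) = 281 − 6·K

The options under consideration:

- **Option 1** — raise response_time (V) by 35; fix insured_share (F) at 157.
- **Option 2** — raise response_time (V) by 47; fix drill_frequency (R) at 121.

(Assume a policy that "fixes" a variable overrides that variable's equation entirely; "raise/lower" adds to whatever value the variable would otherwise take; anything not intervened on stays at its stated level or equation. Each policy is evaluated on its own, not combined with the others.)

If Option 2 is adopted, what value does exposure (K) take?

1895

Option 2 (V + 47, R := 121):
  F = 96
  V = 146 + 47 = 193
  R = 121
  K = 86 + 3·96 + 6·193 + 3·121 = 1895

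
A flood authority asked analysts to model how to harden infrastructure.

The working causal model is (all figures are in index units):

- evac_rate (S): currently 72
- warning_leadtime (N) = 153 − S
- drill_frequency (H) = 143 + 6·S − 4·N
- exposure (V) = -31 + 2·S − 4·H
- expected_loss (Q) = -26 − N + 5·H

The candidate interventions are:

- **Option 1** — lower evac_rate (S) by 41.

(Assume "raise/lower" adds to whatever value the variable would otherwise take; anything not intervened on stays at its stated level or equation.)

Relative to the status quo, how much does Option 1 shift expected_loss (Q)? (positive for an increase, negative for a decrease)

Baseline:
  S = 72
  N = 153 − 72 = 81
  H = 143 + 6·72 − 4·81 = 251
  Q = -26 − 81 + 5·251 = 1148
Option 1 (S − 41):
  S = 72 − 41 = 31
  N = 153 − 31 = 122
  H = 143 + 6·31 − 4·122 = -159
  Q = -26 − 122 + 5·(-159) = -943
Change in Q: -943 − 1148 = -2091

-2091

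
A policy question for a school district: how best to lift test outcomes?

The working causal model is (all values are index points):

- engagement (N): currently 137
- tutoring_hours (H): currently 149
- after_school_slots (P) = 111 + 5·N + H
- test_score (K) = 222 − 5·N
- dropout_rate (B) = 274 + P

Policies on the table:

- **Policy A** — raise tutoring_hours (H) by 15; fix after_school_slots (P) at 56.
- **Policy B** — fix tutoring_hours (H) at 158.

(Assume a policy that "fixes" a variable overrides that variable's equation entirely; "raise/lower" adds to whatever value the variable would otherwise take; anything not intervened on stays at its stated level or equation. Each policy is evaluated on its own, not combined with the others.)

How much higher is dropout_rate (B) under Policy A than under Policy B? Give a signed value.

Policy A (H + 15, P := 56):
  N = 137
  H = 149 + 15 = 164
  P = 56
  B = 274 + 56 = 330
Policy B (H := 158):
  N = 137
  H = 158
  P = 111 + 5·137 + 158 = 954
  B = 274 + 954 = 1228
B: 330 − 1228 = -898

-898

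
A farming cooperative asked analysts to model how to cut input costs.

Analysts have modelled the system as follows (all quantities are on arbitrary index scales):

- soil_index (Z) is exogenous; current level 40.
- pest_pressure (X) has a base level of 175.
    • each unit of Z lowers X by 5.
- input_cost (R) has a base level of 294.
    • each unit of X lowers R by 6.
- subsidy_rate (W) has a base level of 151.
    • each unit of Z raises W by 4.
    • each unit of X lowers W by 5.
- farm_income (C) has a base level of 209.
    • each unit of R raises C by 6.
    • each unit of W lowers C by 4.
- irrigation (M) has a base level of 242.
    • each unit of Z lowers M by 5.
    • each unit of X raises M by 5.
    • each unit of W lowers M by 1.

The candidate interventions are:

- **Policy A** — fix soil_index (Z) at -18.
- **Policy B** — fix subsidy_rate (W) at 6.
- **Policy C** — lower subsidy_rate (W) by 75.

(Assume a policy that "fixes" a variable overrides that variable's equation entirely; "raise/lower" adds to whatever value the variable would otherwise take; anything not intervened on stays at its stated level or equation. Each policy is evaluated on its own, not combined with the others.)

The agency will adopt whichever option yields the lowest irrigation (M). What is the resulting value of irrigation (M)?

Policy A (Z := -18):
  Z = -18
  X = 175 − 5·(-18) = 265
  W = 151 + 4·(-18) − 5·265 = -1246
  M = 242 − 5·(-18) + 5·265 − (-1246) = 2903
Policy B (W := 6):
  Z = 40
  X = 175 − 5·40 = -25
  W = 6
  M = 242 − 5·40 + 5·(-25) − 6 = -89
Policy C (W − 75):
  Z = 40
  X = 175 − 5·40 = -25
  W = 151 + 4·40 − 5·(-25) (−75 from intervention) = 361
  M = 242 − 5·40 + 5·(-25) − 361 = -444
Comparing — Policy A: M=2903, Policy B: M=-89, Policy C: M=-444. Lowest is -444 (Policy C).

-444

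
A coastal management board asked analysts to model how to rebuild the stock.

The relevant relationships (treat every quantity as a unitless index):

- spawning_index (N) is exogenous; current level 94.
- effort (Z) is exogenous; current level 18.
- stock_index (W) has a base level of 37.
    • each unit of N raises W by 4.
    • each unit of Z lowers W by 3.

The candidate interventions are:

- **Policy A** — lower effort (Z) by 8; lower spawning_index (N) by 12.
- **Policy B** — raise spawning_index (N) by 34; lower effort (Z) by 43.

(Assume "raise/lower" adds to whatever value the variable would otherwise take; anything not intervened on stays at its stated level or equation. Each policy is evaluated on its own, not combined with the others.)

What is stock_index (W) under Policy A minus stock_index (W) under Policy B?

Policy A (Z − 8, N − 12):
  N = 94 − 12 = 82
  Z = 18 − 8 = 10
  W = 37 + 4·82 − 3·10 = 335
Policy B (N + 34, Z − 43):
  N = 94 + 34 = 128
  Z = 18 − 43 = -25
  W = 37 + 4·128 − 3·(-25) = 624
W: 335 − 624 = -289

-289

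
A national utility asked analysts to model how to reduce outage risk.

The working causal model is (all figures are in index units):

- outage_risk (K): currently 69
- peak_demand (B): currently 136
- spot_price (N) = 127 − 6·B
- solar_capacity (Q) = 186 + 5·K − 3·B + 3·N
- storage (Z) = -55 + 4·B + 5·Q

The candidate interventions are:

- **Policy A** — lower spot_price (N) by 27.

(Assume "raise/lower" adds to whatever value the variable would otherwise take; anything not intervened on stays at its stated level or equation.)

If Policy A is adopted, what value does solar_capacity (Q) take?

-2025

Policy A (N − 27):
  K = 69
  B = 136
  N = 127 − 6·136 (−27 from intervention) = -716
  Q = 186 + 5·69 − 3·136 + 3·(-716) = -2025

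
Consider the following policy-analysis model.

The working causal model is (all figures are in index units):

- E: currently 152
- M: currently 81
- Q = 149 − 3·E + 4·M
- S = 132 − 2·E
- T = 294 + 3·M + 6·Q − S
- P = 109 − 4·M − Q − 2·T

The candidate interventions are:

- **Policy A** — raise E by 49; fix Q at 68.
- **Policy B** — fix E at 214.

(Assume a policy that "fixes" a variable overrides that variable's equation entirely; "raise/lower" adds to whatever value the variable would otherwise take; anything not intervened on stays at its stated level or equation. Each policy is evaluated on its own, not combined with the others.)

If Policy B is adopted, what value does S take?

-296

Policy B (E := 214):
  E = 214
  S = 132 − 2·214 = -296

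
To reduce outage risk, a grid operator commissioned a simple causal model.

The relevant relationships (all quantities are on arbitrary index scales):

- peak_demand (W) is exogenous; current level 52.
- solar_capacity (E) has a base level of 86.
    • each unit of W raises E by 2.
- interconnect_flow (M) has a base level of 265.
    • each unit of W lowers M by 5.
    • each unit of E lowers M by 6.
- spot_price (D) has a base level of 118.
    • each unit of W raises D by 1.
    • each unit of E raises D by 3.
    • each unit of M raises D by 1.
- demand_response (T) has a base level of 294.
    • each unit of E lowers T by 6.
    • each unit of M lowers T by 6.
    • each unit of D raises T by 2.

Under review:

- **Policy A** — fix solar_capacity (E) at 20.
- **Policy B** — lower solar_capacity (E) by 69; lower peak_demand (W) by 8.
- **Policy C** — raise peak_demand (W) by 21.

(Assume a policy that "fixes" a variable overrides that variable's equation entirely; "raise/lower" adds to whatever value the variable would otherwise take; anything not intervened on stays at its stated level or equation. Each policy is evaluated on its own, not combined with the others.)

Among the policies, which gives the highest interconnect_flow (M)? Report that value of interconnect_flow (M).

-115

Policy A (E := 20):
  W = 52
  E = 20
  M = 265 − 5·52 − 6·20 = -115
Policy B (E − 69, W − 8):
  W = 52 − 8 = 44
  E = 86 + 2·44 (−69 from intervention) = 105
  M = 265 − 5·44 − 6·105 = -585
Policy C (W + 21):
  W = 52 + 21 = 73
  E = 86 + 2·73 = 232
  M = 265 − 5·73 − 6·232 = -1492
Comparing — Policy A: M=-115, Policy B: M=-585, Policy C: M=-1492. Highest is -115 (Policy A).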